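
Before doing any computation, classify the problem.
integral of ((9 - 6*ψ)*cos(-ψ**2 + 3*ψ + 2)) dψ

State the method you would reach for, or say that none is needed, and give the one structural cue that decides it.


Verdict: u-substitution — collected, the integrand has one factor that is, up to a constant, the derivative of an inner expression the rest depends on — substitute for that inner expression.


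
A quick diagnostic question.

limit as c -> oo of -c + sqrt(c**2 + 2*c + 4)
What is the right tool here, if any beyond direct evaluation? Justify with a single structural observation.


Best approach: conjugate multiplication — infinity minus infinity with a radical in play — multiply by the conjugate so the divergences of sqrt(c**2 + 2*c + 4) and c annihilate.


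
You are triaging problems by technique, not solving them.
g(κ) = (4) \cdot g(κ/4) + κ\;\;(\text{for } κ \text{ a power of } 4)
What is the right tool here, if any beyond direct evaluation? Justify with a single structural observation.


Technique: the master substitution — treat m = log base 4 of κ as the new clock: one recursion step advances m by one while κ scales by 4.


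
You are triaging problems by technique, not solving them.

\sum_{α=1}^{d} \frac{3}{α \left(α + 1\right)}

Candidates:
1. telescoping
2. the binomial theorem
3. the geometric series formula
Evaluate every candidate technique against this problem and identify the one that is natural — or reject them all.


Technique: telescoping — split \frac{3}{α \left(α + 1\right)} by partial fractions and the pieces are one function at shifted arguments — interior terms cancel.
- telescoping — applies; the problem has the shape this method handles.
- the binomial theorem — no binomial coefficients pair up with complementary powers here.
- the geometric series formula: the ratio of consecutive terms depends on the index.


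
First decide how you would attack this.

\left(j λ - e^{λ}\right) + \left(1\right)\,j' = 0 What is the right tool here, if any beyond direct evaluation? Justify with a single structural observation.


Best approach: a linear integrating factor — first power of j, nonzero forcing: the integrating-factor recipe applies verbatim with p = λ.


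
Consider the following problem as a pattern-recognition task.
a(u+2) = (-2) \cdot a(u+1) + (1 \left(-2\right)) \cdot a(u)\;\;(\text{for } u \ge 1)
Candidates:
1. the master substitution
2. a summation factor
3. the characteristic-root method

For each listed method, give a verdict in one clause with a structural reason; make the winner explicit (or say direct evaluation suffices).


Method: the characteristic-root method — the recurrence is linear and homogeneous with constant coefficients, so the ansatz r^u turns it into a polynomial equation for r.
- the master substitution: there is no divide-the-index recursive argument.
- a summation factor: a summation factor telescopes one-step recursions; this one carries higher-order memory.
- the characteristic-root method — yes, a natural case for it.


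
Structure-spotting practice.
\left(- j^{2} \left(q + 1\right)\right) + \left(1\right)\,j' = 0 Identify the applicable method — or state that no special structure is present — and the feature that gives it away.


Technique: separation of variables — the slope splits multiplicatively: q + 1 carrying all q-dependence times j^{2} carrying all j-dependence — separate and integrate.


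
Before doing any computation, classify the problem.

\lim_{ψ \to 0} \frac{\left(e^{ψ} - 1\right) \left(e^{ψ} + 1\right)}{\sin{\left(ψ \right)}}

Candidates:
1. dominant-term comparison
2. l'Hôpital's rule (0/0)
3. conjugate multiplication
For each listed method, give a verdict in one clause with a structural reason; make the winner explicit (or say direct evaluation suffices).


Verdict: l'Hôpital's rule (0/0) — the 0/0 form at 0 is the signature situation for l'Hôpital's rule. The standard small-argument limits would also carry it; the rule is the systematic route.
- dominant-term comparison: no dominant-degree comparison decides it.
- l'Hôpital's rule (0/0): applicable, and directly so.
- conjugate multiplication — there are no radicals in tension whose conjugate would simplify matters.


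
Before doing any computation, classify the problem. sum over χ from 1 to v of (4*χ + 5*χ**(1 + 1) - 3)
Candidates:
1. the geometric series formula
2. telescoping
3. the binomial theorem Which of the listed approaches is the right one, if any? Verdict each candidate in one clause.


Best approach: no special technique — with only polynomial terms in χ present, the classical sum-of-powers identities are all you need.
- the geometric series formula — consecutive terms are not related by a fixed multiplier.
- telescoping: as presented, consecutive terms share no shifted copy to cancel against — no rewrite is on display to change that.
- the binomial theorem — the terms lack the binomial-coefficient-weighted complementary-power pattern of an expansion.


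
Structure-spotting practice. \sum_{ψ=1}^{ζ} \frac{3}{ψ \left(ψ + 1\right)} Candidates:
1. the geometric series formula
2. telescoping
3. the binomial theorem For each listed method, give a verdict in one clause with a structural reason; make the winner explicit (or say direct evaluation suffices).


Method: telescoping — one partial-fraction pass turns \frac{3}{ψ \left(ψ + 1\right)} into a shifted difference, and shifted differences telescope.
- the geometric series formula — the term-to-term ratio drifts with the index — the one thing the geometric formula cannot absorb.
- telescoping — a fit — the right tool for this form.
- the binomial theorem — no binomial coefficients pair with matched powers.


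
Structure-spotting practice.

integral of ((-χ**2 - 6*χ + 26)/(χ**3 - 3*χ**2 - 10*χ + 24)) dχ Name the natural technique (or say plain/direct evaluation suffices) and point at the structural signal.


Technique: partial fractions — rational integrand, reducible denominator χ**3 - 3*χ**2 - 10*χ + 24: decompose first, integrate second.


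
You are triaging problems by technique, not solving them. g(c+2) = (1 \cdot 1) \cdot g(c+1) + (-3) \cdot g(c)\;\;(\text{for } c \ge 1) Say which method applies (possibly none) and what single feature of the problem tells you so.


Diagnosis: the characteristic-root method — fixed numeric weights on consecutive terms and no forcing term added: the root method in its home territory.


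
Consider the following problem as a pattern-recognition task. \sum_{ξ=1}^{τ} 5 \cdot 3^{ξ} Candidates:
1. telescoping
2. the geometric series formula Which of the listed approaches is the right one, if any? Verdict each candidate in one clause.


Technique: the geometric series formula — each summand is the previous one scaled by 3; that constant multiplier is itself the geometric structure.
- telescoping: writing out consecutive terms as given produces no pairwise cancellation.
- the geometric series formula — applies; the problem has the shape this method handles.


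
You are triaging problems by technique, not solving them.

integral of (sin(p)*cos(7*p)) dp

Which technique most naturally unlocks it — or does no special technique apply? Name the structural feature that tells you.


Method: a trigonometric identity — apply product-to-sum to sin(p)*cos(7*p): two clean single-angle terms replace one awkward product.


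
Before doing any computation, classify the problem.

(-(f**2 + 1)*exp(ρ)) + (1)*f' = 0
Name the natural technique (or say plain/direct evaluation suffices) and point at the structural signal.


Diagnosis: separation of variables — a product of single-variable factors, exp(ρ) and f**2 + 1 — the textbook separable form.


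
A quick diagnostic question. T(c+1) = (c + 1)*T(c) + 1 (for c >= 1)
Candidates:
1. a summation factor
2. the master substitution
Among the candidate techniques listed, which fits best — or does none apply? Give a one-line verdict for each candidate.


Best approach: a summation factor — first-order linear but the coefficient c + 1 moves with the index — divide by the cumulative product and telescope.
- a summation factor: applicable, and directly so.
- the master substitution: the recursion steps by a constant offset, so exponential reindexing is pointless.


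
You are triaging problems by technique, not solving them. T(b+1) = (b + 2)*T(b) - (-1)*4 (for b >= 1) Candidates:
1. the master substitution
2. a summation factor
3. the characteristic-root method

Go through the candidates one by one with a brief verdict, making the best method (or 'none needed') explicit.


Verdict: a summation factor — normalize by the running product of b + 2: the left side becomes a difference, and differences sum.
- the master substitution — the recursion shifts the index rather than dividing it.
- a summation factor — applicable, and directly so.
- the characteristic-root method — the coefficients change with the index, which the root method cannot absorb.


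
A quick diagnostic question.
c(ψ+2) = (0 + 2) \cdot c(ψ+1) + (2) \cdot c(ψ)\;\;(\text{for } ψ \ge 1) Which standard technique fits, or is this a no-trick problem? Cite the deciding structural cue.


Best approach: the characteristic-root method — try a geometric ansatz r^ψ: constant coefficients turn the recurrence into one polynomial equation in r.


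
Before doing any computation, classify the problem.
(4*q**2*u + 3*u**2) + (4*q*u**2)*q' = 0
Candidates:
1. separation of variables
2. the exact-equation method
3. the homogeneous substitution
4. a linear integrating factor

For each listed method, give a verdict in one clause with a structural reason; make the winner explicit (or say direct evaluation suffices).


Method: the exact-equation method — this form is already the differential of something: the matching mixed partials of 4*q**2*u + 3*u**2 and 4*q*u**2 prove it.
- separation of variables: the two dependences do not factor apart.
- the exact-equation method — applicable, and directly so.
- the homogeneous substitution — rescaling both variables together changes the slope, so no ratio substitution collapses it.
- a linear integrating factor: a nonlinear term in the unknown puts this outside the integrating-factor template.


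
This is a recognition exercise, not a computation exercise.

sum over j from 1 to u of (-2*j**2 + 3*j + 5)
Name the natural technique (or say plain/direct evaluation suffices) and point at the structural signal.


Best approach: no special technique — nothing telescopes and nothing is geometric; polynomial terms in j sum term by term.


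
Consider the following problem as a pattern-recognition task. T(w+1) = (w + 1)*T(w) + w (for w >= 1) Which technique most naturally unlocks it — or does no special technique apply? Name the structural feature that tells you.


Diagnosis: a summation factor — first-order linear but the coefficient w + 1 moves with the index — divide by the cumulative product and telescope.


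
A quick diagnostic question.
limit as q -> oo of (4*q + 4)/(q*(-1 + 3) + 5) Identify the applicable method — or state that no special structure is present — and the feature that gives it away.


Best approach: dominant-term comparison — growth-rate triage: the leading powers of q decide the limit, everything else is noise. As a single quotient, the ∞/∞ shape would yield to repeated differentiation as well — the growth comparison gets there in one look.


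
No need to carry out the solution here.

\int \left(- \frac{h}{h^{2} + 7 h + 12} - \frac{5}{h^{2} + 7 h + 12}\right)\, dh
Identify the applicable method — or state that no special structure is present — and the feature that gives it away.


Verdict: partial fractions — a proper rational integrand over the factorable h^{2} + 7 h + 12: partial fractions reduce it to elementary pieces.


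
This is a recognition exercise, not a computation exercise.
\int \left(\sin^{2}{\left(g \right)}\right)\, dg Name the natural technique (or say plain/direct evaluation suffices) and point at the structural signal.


Verdict: a trigonometric identity — \sin^{2}{\left(g \right)} is an even power — the power-reduction identity rewrites it into first-degree cosines.


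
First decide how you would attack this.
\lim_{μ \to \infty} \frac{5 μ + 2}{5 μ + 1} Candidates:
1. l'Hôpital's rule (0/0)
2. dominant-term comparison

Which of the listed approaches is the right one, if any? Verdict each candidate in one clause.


Technique: dominant-term comparison — divide through by the highest power of μ; every lower-order term dies and the dominant terms decide the limit.
- l'Hôpital's rule (0/0) — as a single quotient the expression runs to ∞/∞ at the limit point — an at-infinity form of the rule would apply, though the leading-growth comparison is the direct reading.
- dominant-term comparison — applicable, and directly so.


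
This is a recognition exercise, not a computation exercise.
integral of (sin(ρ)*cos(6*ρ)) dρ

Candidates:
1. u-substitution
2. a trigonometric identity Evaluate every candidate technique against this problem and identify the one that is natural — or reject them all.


Diagnosis: a trigonometric identity — apply product-to-sum to sin(ρ)*cos(6*ρ): two clean single-angle terms replace one awkward product.
- u-substitution: no subexpression of the integrand pairs with its own derivative as a factor — individual terms may offer their own substitutions, but any change of variable covering the whole integral would have to be constructed from outside the expression.
- a trigonometric identity — applicable, and directly so.


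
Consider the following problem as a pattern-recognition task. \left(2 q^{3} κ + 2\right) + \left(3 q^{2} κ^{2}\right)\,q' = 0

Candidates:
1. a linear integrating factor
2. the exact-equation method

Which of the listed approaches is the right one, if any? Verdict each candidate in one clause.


Diagnosis: the exact-equation method — because the two cross partials coincide, the form is conservative as written — recover its potential in (κ, q).
- a linear integrating factor: a nonlinear term in the unknown puts this outside the integrating-factor template.
- the exact-equation method — yes, a natural case for it.


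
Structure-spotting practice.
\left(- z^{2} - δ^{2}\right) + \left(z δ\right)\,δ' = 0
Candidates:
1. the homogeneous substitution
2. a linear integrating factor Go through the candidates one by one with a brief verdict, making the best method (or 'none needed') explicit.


Verdict: the homogeneous substitution — scaling z and δ together leaves the slope fixed — it depends only on δ/z, so substitute the ratio. A Bernoulli substitution is a fair alternative on this equation directly; the homogeneous reading takes it as given.
- the homogeneous substitution — a fit — the right tool for this form.
- a linear integrating factor: a nonlinear term in the unknown puts this outside the integrating-factor template.


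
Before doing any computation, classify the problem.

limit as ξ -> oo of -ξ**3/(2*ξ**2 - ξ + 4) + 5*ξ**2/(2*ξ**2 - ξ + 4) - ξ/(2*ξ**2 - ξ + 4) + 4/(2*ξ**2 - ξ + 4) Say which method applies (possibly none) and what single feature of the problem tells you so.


Diagnosis: dominant-term comparison — at large ξ only the top-degree terms survive; compare the leading terms and the limit falls out. Viewed as a single quotient this is an ∞/∞ form — an at-infinity application of l'Hôpital's rule would also resolve it; comparing leading growth reads the answer without differentiating.


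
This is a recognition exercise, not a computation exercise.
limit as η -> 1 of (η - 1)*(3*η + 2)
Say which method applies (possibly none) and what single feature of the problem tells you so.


Best approach: no special technique — the expression is continuous at 1 — substitute and evaluate; no indeterminate form appears.


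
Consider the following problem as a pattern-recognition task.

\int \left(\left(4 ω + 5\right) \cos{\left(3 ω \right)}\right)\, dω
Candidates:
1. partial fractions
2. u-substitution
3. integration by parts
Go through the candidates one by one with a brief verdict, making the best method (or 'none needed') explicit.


Verdict: integration by parts — the integrand splits as 4 ω + 5 times \cos{\left(3 ω \right)} — repeatedly differentiating the polynomial part kills it, which is the parts ladder.
- partial fractions: the expression is not a ratio of polynomials that decomposes further.
- u-substitution: no subexpression of the integrand serves as a whole-integral substitution inner — individual terms may offer their own, but none carries its derivative as a factor of the full integrand; a working change of variable would have to be constructed from outside the expression.
- integration by parts — yes, a natural case for it.


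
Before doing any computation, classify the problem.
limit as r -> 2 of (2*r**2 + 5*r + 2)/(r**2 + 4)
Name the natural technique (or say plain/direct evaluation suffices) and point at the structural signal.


Method: no special technique — no zero denominators, no indeterminate clash at 2 — substitute and read off the value.


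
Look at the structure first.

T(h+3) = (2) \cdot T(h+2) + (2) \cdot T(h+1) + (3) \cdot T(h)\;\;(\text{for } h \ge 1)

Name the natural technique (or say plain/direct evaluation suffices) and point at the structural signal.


Method: the characteristic-root method — the recurrence is linear and homogeneous with constant coefficients, so the ansatz r^h turns it into a polynomial equation for r.


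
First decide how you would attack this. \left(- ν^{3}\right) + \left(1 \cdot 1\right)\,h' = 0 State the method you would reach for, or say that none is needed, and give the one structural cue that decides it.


Best approach: no special technique — solved for the derivative, h never appears on the right — this is a direct integration in ν, not a differential-equations problem at heart.


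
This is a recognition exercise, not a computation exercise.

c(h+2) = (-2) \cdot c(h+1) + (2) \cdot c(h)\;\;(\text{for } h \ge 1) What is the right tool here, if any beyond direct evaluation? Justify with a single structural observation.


Diagnosis: the characteristic-root method — the recurrence treats every index alike (constant coefficients, no forcing) — precisely the regime where r^h trials close it.


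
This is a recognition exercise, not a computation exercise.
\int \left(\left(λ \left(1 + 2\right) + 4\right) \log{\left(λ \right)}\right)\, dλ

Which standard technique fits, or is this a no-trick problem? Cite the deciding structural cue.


Verdict: integration by parts — take \log{\left(λ \right)} as the piece to differentiate: what remains is a power-rule integral in disguise.


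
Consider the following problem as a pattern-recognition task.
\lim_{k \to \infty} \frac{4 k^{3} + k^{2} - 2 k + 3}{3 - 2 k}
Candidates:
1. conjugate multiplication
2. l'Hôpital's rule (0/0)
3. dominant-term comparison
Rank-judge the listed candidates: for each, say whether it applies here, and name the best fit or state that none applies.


Verdict: dominant-term comparison — divide by the highest power of k present: lower-order terms vanish and the dominant ratio remains.
- conjugate multiplication — no difference of divergent radicals appears, so rationalizing has nothing to cancel.
- l'Hôpital's rule (0/0): viewed as a single quotient this runs to ∞/∞, not the 0/0 clash this candidate addresses; an at-infinity variant of the rule would resolve it, but comparing leading growth reads the answer without differentiating.
- dominant-term comparison: a fit — the right tool for this form.


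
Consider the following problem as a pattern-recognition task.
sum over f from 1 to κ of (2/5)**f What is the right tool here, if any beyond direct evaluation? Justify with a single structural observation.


Technique: the geometric series formula — consecutive terms stand in a fixed index-free ratio — the geometric sum formula closes it.


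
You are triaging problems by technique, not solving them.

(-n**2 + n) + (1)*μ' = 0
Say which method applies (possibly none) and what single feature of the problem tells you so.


Best approach: no special technique — the slope is a function of n alone, so integrate both sides directly.


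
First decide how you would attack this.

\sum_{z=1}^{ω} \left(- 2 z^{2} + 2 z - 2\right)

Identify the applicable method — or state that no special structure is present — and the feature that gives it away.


Technique: no special technique — the sum is polynomial through and through; closed forms for each power of z finish it directly.


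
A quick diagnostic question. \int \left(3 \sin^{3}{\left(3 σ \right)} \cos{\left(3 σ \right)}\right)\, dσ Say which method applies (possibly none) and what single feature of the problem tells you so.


Technique: u-substitution — collected, the integrand has one factor that is, up to a constant, the derivative of an inner expression the rest depends on — substitute for that inner expression.


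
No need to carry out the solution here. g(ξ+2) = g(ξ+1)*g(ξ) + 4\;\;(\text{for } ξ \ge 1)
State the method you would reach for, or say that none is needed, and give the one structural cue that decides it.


Diagnosis: no special technique — a nonlinear dependence on earlier terms breaks linearity, and with it every superposition-based closed form.


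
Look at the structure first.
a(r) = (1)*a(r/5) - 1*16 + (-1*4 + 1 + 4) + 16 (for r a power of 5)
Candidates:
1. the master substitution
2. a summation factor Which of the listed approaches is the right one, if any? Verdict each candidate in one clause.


Verdict: the master substitution — recursion at r/5 is multiplicative in the index; logarithmic reindexing via r = 5^m linearizes it.
- the master substitution: a fit — the right tool for this form.
- a summation factor: a divided-index call is outside the fixed-shift first-order family a summation factor normalizes.


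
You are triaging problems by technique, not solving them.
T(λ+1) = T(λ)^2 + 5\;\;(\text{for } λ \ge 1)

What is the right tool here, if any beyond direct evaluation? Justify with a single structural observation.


Technique: no special technique — this one you iterate or analyze qualitatively: the nonlinearity defeats linear solution methods.


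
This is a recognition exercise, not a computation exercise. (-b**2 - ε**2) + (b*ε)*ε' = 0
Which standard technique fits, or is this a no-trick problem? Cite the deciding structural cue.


Best approach: the homogeneous substitution — the slope is degree-zero homogeneous: the ratio substitution v = ε/b collapses it. This doubles as a Bernoulli equation in the unknown as written; the homogeneous route needs no setup at all.


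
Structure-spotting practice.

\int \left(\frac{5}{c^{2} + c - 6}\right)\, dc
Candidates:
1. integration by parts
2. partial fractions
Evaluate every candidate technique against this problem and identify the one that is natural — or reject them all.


Diagnosis: partial fractions — once c^{2} + c - 6 is factored, each root contributes a simple-fraction term; integrate them one at a time.
- integration by parts: there is no nonconstant-polynomial-times-kernel split with an exp, sine, cosine (degree-1 argument), or logarithm partner.
- partial fractions — applies; the problem has the shape this method handles.


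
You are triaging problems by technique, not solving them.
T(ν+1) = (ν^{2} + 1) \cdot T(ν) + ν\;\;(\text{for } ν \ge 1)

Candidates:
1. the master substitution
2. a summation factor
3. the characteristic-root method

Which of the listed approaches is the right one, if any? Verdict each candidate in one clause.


Diagnosis: a summation factor — normalize by the running product of ν^{2} + 1: the left side becomes a difference, and differences sum.
- the master substitution — the recursion steps by a constant offset, so exponential reindexing is pointless.
- a summation factor — applicable, and directly so.
- the characteristic-root method — the coefficients vary with the index, breaking the constant-coefficient structure the method needs.


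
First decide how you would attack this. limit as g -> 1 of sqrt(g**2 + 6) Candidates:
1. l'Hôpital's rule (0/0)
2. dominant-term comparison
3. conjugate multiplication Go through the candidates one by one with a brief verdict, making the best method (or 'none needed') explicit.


Best approach: no special technique — the expression is continuous at 1 — substitute and evaluate; no indeterminate form appears.
- l'Hôpital's rule (0/0) — substituting the point produces a determinate value, not a 0 over 0 clash.
- dominant-term comparison — no dominant-degree comparison decides it.
- conjugate multiplication — multiplying by a conjugate would not remove any indeterminacy here.


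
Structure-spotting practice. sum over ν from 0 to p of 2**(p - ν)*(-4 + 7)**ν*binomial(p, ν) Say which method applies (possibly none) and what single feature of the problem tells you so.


Best approach: the binomial theorem — terms weighting binomial(p, ν) against matched powers of (-4 + 7) and 2 reassemble into ((-4 + 7) + 2)^p by the binomial theorem.


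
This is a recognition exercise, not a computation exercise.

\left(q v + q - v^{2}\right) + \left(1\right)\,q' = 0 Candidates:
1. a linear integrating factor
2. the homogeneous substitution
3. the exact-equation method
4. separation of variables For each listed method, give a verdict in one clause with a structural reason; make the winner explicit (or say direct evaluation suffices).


Best approach: a linear integrating factor — the unknown enters only to the first power against a nonzero forcing term — the integrating-factor template applies directly.
- a linear integrating factor — a fit — the right tool for this form.
- the homogeneous substitution — the slope is not a function of the ratio of the variables alone.
- the exact-equation method — the mixed-partials test fails on this split — it is not an exact differential as presented.
- separation of variables — the two dependences are entangled, not a clean product of one-variable pieces.


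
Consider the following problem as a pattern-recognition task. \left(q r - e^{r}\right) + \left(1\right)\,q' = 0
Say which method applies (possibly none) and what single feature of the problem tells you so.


Best approach: a linear integrating factor — first power of q, nonzero forcing: the integrating-factor recipe applies verbatim with p = r.


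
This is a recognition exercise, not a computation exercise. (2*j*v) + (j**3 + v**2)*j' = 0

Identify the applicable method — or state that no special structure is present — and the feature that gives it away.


Method: the exact-equation method — 2*j*v and j**3 + v**2 pass the exactness check on the nose, so no integrating factor in v or j is needed at all.


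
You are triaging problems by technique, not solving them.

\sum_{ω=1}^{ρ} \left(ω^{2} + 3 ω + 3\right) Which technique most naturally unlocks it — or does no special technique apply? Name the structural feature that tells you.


Diagnosis: no special technique — recognize the absence of structure: constant-multiple powers of ω summed plainly, no special method required.


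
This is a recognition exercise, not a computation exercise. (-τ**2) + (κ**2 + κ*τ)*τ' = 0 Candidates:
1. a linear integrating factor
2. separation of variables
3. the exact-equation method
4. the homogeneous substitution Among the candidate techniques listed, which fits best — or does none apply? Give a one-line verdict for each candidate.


Diagnosis: the homogeneous substitution — the slope's numerator and denominator have matching total degree, so it depends only on τ/κ and the ratio substitution collapses it. Rewriting — with the variables' roles exchanged where the shape demands it — would expose a Bernoulli structure too; the homogeneous substitution simply reads the degrees directly.
- a linear integrating factor: a nonlinear term in the unknown puts this outside the integrating-factor template.
- separation of variables — the two dependences are entangled, not a clean product of one-variable pieces.
- the exact-equation method — the mixed partial derivatives differ, so the left side is not a total differential.
- the homogeneous substitution — yes, a natural case for it.


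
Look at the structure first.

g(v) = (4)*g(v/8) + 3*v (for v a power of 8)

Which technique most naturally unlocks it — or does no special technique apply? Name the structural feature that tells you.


Diagnosis: the master substitution — treat m = log base 8 of v as the new clock: one recursion step advances m by one while v scales by 8.


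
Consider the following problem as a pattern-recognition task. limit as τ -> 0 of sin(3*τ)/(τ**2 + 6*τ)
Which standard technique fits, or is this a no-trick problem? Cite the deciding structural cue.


Best approach: l'Hôpital's rule (0/0) — the 0/0 form at 0 is the signature situation for l'Hôpital's rule. A first-order expansion at the point is an equally standard path; the rule packages it.


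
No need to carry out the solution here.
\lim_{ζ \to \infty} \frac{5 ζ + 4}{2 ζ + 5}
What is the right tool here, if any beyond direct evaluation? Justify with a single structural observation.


Best approach: dominant-term comparison — at large ζ only the top-degree terms survive; compare the leading terms and the limit falls out. As a single quotient, the ∞/∞ shape would yield to repeated differentiation as well — the growth comparison gets there in one look.


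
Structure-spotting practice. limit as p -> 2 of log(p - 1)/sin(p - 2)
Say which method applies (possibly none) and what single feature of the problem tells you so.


Verdict: l'Hôpital's rule (0/0) — numerator and denominator both vanish at 2 — a genuine 0/0 form, which is exactly when l'Hôpital applies. Expanding numerator and denominator to first order gives the same value — the rule automates exactly that.


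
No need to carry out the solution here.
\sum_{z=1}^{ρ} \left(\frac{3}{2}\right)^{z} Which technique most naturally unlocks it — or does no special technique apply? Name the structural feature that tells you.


Verdict: the geometric series formula — each term is \frac{3}{2} times the previous one, so the geometric-series formula applies directly.


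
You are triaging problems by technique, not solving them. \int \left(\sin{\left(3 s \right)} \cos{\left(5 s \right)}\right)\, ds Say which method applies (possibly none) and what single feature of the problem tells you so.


Best approach: a trigonometric identity — two sinusoids at different rates multiply in \sin{\left(3 s \right)} \cos{\left(5 s \right)}; the product-to-sum identity uncouples them.


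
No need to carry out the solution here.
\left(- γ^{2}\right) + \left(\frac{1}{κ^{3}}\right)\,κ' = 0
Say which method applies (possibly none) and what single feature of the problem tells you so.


Verdict: separation of variables — solved for the derivative, the right side factors as γ^{2} times κ^{3} — all γ-dependence separates from all κ-dependence. The cross-partial test also passes here (vacuously, each side single-variable); the potential-function route would work, separation is simply more immediate.


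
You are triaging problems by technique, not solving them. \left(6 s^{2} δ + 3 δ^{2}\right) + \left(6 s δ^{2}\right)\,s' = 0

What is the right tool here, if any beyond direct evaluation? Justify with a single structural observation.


Best approach: the exact-equation method — the compatibility test passes: the s-derivative of 6 s^{2} δ + 3 δ^{2} matches the δ-derivative of 6 s δ^{2}, so integrate a potential.


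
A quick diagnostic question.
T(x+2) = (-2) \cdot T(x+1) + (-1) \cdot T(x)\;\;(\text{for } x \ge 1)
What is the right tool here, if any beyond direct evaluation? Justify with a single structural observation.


Best approach: the characteristic-root method — no index-dependence in the weights and nothing inhomogeneous: classic characteristic-equation setup.


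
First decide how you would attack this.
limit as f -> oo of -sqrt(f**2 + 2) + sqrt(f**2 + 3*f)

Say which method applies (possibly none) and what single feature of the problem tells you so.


Best approach: conjugate multiplication — both pieces blow up but their difference is finite; the conjugate trick rationalizes sqrt(f**2 + 3*f) - sqrt(f**2 + 2).


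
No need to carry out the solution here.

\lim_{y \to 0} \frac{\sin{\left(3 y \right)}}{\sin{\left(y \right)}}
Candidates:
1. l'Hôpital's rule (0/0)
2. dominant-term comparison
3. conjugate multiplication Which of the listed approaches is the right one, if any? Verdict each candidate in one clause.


Verdict: l'Hôpital's rule (0/0) — the 0/0 form at 0 is the signature situation for l'Hôpital's rule. One could equally expand both pieces locally and compare leading terms; the rule does that in one stroke.
- l'Hôpital's rule (0/0) — yes, a natural case for it.
- dominant-term comparison — this is not a rational comparison of growth rates at infinity.
- conjugate multiplication: the conjugate move applies to radical differences, which this is not.


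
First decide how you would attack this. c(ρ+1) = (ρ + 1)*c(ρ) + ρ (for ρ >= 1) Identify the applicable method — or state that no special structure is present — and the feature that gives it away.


Verdict: a summation factor — one-term recursion with variable weight ρ + 1 is solved by product normalization, not by root-finding.


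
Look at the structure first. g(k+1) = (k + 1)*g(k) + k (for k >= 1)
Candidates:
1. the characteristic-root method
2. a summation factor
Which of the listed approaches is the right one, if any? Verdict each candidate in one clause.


Best approach: a summation factor — with the index-dependent coefficient k + 1, dividing by the cumulative product turns the left side into a pure difference.
- the characteristic-root method — an index-dependent weight blocks the pure exponential ansatz.
- a summation factor: applies; the problem has the shape this method handles.


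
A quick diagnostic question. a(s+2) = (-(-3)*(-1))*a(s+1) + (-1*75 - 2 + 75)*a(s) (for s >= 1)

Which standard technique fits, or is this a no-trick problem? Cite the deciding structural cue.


Diagnosis: the characteristic-root method — try a geometric ansatz r^s: constant coefficients turn the recurrence into one polynomial equation in r.


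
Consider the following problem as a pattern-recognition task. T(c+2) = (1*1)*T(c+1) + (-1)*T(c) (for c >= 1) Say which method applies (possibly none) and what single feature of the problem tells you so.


Method: the characteristic-root method — every coefficient is a fixed number and the forcing is zero — substitute r^c and read off the root equation.


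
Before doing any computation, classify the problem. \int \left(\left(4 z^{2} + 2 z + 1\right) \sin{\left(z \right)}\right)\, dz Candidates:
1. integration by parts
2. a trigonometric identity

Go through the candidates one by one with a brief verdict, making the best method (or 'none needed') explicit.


Diagnosis: integration by parts — differentiate 4 z^{2} + 2 z + 1, integrate \sin{\left(z \right)}: each pass lowers the polynomial degree, so parts terminates.
- integration by parts — yes — fits the structure here.
- a trigonometric identity — neither the even-power reduction nor the product-to-sum identity applies to this structure.


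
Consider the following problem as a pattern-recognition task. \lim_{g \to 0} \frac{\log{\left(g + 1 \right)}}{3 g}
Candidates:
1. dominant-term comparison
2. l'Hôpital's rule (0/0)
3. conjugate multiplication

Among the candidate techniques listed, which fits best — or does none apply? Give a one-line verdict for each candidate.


Diagnosis: l'Hôpital's rule (0/0) — plug in 0: top and bottom both hit zero, so differentiate each and retry. One could equally expand both pieces locally and compare leading terms; the rule does that in one stroke.
- dominant-term comparison — no dominant-degree comparison decides it.
- l'Hôpital's rule (0/0) — a fit — the right tool for this form.
- conjugate multiplication — no difference of divergent radicals appears, so rationalizing has nothing to cancel.


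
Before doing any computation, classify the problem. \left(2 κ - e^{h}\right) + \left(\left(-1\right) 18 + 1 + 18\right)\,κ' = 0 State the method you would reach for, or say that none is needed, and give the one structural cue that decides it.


Verdict: a linear integrating factor — the equation is linear in κ with coefficient 2; multiplying by the integrating factor exp(∫2) makes the left side a perfect derivative.


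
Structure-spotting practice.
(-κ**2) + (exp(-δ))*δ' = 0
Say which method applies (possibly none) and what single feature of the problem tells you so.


Verdict: separation of variables — solved for the derivative, the right side splits multiplicatively into a function of each variable alone — divide and integrate each side. An exactness check succeeds on this form as well — separation and the potential function arrive at the same answer, separation more directly.


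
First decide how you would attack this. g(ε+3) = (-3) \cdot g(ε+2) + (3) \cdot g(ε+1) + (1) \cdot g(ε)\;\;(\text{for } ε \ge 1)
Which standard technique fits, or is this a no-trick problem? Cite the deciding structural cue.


Verdict: the characteristic-root method — constant coefficients and linearity mean the ansatz r^ε reduces it to solving the characteristic polynomial.


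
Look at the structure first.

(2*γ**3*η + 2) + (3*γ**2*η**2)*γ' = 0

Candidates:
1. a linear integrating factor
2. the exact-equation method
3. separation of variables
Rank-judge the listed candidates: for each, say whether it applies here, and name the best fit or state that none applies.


Verdict: the exact-equation method — the compatibility test passes: the γ-derivative of 2*γ**3*η + 2 matches the η-derivative of 3*γ**2*η**2, so integrate a potential.
- a linear integrating factor: the unknown enters nonlinearly (through a power, a denominator, or a transcendental function), which the linear integrating-factor recipe cannot absorb as-is — any repair would come from a preliminary substitution, not the factor.
- the exact-equation method — yes, a natural case for it.
- separation of variables — no algebra isolates the independent variable on one side and the unknown on the other.


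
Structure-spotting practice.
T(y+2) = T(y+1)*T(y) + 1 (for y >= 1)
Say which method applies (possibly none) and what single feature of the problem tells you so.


Method: no special technique — the new term depends nonlinearly on the old ones, which disqualifies every superposition-based technique.


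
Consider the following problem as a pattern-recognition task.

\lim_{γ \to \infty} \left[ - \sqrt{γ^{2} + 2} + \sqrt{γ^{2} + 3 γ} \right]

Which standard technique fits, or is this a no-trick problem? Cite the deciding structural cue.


Diagnosis: conjugate multiplication — two divergent pieces with a minus sign between them and a radical in the mix: rationalize \sqrt{γ^{2} + 3 γ} - \sqrt{γ^{2} + 2} before any limit law applies.


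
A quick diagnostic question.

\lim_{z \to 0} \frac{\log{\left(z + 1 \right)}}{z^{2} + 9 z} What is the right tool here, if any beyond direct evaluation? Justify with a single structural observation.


Method: l'Hôpital's rule (0/0) — both numerator and denominator vanish at 0: the genuine 0/0 indeterminate that l'Hôpital exists for. The standard small-argument limits would also carry it; the rule is the systematic route.
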